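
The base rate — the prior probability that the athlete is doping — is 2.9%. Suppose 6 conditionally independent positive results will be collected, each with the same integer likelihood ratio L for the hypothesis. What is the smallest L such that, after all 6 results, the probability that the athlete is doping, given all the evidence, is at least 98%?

4

Prior odds = 0.029/0.971 = 29/971.
Target odds = 0.98/0.02 = 49.
Need L⁶ ≥ 49 ÷ (29/971) = 47579/29.
3⁶ = 729 < 47579/29 ≤ 4096 = 4⁶, so L = 4.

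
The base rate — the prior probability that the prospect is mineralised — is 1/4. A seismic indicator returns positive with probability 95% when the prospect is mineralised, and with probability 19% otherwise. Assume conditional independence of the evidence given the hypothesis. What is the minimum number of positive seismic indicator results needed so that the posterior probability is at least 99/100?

4

Prior odds: 0.25 ÷ 0.75 = 1/3.
Likelihood ratio of a positive result = 0.95/0.19 = 5.
Target odds: 0.99 ÷ 0.01 = 99.
Require 5ⁿ ≥ 99 ÷ (1/3) = 297.
5³ = 125 falls short of 297 but 5⁴ = 625 reaches it, so n = 4.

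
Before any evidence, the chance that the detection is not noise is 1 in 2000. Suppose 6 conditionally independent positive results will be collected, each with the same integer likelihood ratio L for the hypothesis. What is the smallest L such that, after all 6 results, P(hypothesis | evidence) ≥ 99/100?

8

Prior odds = 0.0005/0.9995 = 1/1999.
Target odds = 0.99/0.01 = 99.
Need L⁶ ≥ 99 ÷ (1/1999) = 197901.
7⁶ = 117649 < 197901 ≤ 262144 = 8⁶, so L = 8.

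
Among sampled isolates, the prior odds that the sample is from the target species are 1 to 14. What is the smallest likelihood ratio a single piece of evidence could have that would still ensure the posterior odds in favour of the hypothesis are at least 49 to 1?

686

Prior odds = 1/14.
Target odds = 49.
Required Bayes factor = 49 ÷ (1/14) = 686.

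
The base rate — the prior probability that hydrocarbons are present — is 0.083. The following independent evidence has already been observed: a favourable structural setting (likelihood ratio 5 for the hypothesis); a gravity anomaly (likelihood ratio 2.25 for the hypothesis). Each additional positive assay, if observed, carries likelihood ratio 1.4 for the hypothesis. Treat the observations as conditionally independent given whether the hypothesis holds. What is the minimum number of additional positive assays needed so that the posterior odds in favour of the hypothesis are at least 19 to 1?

Prior odds = 0.083/0.917 = 83/917.
Combined Bayes factor of the evidence already in hand = 5 × 2.25 = 11.25.
Odds after that evidence = (83/917) × 11.25 = 3735/3668.
Target odds = 19.
Need 1.4ⁿ ≥ 19 ÷ (3735/3668) = 69692/3735.
1.4⁸ = 5764801/390625 falls short of 69692/3735 but 1.4⁹ = 40353607/1953125 reaches it, so n = 9.

9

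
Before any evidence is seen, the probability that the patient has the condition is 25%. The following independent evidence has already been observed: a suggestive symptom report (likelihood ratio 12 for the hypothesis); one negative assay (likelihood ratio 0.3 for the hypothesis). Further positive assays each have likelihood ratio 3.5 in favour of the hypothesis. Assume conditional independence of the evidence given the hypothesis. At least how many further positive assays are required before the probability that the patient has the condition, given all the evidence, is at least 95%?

Prior odds = 0.25/0.75 = 1/3.
Combined Bayes factor of the evidence already in hand = 12 × 0.3 = 3.6.
Odds after that evidence = (1/3) × 3.6 = 1.2.
Target odds = 0.95/0.05 = 19.
Need 3.5ⁿ ≥ 19 ÷ 1.2 = 95/6.
3.5² = 12.25 falls short of 95/6 but 3.5³ = 42.875 reaches it, so n = 3.

3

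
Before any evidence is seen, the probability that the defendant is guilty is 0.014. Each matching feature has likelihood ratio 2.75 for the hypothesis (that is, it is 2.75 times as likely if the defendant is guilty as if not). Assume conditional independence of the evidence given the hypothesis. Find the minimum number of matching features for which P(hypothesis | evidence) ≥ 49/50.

9

Prior odds: 0.014 ÷ 0.986 = 7/493.
Likelihood ratio per matching feature = 2.75.
Target odds: 0.98 ÷ 0.02 = 49.
Require 2.75ⁿ ≥ 49 ÷ (7/493) = 3451.
2.75⁸ = 214358881/65536 falls short of 3451 but 2.75⁹ ≈8994.86 reaches it, so n = 9.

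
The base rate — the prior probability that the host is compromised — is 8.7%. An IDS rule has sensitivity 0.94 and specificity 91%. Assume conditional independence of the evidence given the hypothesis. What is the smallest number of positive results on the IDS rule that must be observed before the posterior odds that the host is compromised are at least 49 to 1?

3

Prior odds: 0.087 ÷ 0.913 = 87/913.
False-positive rate = 1 − 0.91 = 0.09; likelihood ratio of a positive = 0.94/0.09 = 94/9.
Target odds = 49.
Need (87/913) × (94/9)ⁿ ≥ 49, i.e. (94/9)ⁿ ≥ 44737/87.
(94/9)² = 8836/81 falls short of 44737/87 but (94/9)³ = 830584/729 reaches it, so n = 3.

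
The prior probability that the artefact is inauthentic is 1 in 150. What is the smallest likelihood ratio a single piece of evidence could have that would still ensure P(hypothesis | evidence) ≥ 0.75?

447

Prior odds = (1/150)/(149/150) = 1/149.
Target odds = 0.75/0.25 = 3.
Required Bayes factor = 3 ÷ (1/149) = 447.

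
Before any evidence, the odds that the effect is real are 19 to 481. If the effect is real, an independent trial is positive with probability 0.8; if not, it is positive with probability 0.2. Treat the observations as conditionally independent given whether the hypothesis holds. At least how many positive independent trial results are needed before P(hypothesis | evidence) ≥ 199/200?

7

Prior odds = 19/481.
Likelihood ratio of a positive = 0.8/0.2 = 4.
Target odds: 0.995 ÷ 0.005 = 199.
Require 4ⁿ ≥ 199 ÷ (19/481) = 95719/19.
4⁶ = 4096 falls short of 95719/19 but 4⁷ = 16384 reaches it, so n = 7.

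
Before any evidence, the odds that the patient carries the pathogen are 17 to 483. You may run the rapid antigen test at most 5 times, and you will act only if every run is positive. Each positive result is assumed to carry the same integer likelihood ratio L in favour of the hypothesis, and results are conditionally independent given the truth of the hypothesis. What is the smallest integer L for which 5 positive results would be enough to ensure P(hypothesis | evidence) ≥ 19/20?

4

Prior odds = 17/483.
Target odds = 0.95/0.05 = 19.
Need L⁵ ≥ 19 ÷ (17/483) = 9177/17.
3⁵ = 243 < 9177/17 ≤ 1024 = 4⁵, so L = 4.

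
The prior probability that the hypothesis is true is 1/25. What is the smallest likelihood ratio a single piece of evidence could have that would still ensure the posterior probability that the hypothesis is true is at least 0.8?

Prior odds = 0.04/0.96 = 1/24.
Target odds = 0.8/0.2 = 4.
Required Bayes factor = 4 ÷ (1/24) = 96.

96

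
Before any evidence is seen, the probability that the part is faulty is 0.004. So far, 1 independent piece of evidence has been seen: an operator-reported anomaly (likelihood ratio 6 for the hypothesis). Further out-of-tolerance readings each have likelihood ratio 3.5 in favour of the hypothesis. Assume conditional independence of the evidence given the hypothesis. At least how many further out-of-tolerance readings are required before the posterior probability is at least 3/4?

4

Prior odds = 0.004/0.996 = 1/249.
Bayes factor of the evidence already in hand = 6.
Odds after that evidence = (1/249) × 6 = 2/83.
Target odds = 0.75/0.25 = 3.
Need 3.5ⁿ ≥ 3 ÷ (2/83) = 124.5.
3.5³ = 42.875 falls short of 124.5 but 3.5⁴ = 150.0625 reaches it, so n = 4.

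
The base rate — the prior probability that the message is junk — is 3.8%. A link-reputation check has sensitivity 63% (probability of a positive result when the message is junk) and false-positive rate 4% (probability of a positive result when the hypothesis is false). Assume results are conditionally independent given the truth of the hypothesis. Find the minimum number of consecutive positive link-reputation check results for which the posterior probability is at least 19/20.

3

Prior odds = 0.038/0.962 = 19/481.
Likelihood ratio of a positive result = 0.63/0.04 = 15.75.
Target odds: 0.95 ÷ 0.05 = 19.
Require 15.75ⁿ ≥ 19 ÷ (19/481) = 481.
15.75² = 248.0625 falls short of 481 but 15.75³ = 3906.984375 reaches it, so n = 3.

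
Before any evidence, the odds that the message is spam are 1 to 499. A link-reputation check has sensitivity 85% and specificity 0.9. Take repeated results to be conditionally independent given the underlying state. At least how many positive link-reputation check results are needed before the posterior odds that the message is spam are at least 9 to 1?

Prior odds = 1/499.
False-positive rate = 1 − 0.9 = 0.1; likelihood ratio of a positive = 0.85/0.1 = 8.5.
Target odds = 9.
Need (1/499) × 8.5ⁿ ≥ 9, i.e. 8.5ⁿ ≥ 4491.
8.5³ = 614.125 falls short of 4491 but 8.5⁴ = 5220.0625 reaches it, so n = 4.

4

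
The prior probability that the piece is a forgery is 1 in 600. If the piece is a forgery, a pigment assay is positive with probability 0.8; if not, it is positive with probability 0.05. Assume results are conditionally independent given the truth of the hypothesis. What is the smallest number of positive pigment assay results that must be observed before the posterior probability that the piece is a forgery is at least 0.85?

Prior odds: (1/600) ÷ (599/600) = 1/599.
Likelihood ratio of a positive = 0.8/0.05 = 16.
Target posterior odds = 0.85/0.15 = 17/3.
Need (1/599) × 16ⁿ ≥ 17/3, i.e. 16ⁿ ≥ 10183/3.
16² = 256 falls short of 10183/3 but 16³ = 4096 reaches it, so n = 3.

3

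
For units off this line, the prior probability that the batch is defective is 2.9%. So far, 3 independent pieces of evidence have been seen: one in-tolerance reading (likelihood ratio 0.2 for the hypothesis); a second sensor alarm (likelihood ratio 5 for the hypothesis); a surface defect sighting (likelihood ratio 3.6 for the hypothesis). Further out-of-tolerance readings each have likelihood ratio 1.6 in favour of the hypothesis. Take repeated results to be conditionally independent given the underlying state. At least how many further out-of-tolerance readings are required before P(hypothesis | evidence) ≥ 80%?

Prior odds = 0.029/0.971 = 29/971.
Combined Bayes factor of the evidence already in hand = 0.2 × 5 × 3.6 = 3.6.
Odds after that evidence = (29/971) × 3.6 = 522/4855.
Target odds = 0.8/0.2 = 4.
Need 1.6ⁿ ≥ 4 ÷ (522/4855) = 9710/261.
1.6⁷ = 2097152/78125 falls short of 9710/261 but 1.6⁸ = 16777216/390625 reaches it, so n = 8.

8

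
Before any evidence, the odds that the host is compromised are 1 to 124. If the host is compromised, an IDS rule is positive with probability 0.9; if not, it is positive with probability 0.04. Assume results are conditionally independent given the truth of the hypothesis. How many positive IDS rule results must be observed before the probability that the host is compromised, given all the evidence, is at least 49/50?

3

Prior odds = 1/124.
Likelihood ratio of a positive = 0.9/0.04 = 22.5.
Target posterior odds = 0.98/0.02 = 49.
Require 22.5ⁿ ≥ 49 ÷ (1/124) = 6076.
22.5² = 506.25 falls short of 6076 but 22.5³ = 11390.625 reaches it, so n = 3.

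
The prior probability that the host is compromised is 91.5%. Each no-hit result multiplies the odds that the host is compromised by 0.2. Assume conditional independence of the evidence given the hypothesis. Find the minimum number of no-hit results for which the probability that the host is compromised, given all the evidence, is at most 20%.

Prior odds = 0.915/0.085 = 183/17.
Likelihood ratio per no-hit result = 0.2.
Target posterior odds = 0.2/0.8 = 0.25.
Need (183/17) × 0.2ⁿ ≤ 0.25, i.e. 0.2ⁿ ≤ 17/732.
0.2² = 0.04 is still above 17/732 but 0.2³ = 0.008 is at or below it, so n = 3.

3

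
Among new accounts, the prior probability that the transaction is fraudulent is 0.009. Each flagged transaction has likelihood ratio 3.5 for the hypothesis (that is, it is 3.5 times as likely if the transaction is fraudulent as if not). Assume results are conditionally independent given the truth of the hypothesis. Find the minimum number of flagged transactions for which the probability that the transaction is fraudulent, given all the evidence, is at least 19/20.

7

Prior odds: 0.009 ÷ 0.991 = 9/991.
Likelihood ratio per flagged transaction = 3.5.
Target odds: 0.95 ÷ 0.05 = 19.
Require 3.5ⁿ ≥ 19 ÷ (9/991) = 18829/9.
3.5⁶ = 1838.265625 falls short of 18829/9 but 3.5⁷ = 823543/128 reaches it, so n = 7.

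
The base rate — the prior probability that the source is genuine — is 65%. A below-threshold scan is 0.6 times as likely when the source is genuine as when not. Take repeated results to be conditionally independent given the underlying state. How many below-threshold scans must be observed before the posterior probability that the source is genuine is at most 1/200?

12

Prior odds = 0.65/0.35 = 13/7.
Likelihood ratio per below-threshold scan = 0.6.
Target posterior odds = 0.005/0.995 = 1/199.
Need (13/7) × 0.6ⁿ ≤ 1/199, i.e. 0.6ⁿ ≤ 7/2587.
0.6¹¹ = 177147/48828125 is still above 7/2587 but 0.6¹² = 531441/244140625 is at or below it, so n = 12.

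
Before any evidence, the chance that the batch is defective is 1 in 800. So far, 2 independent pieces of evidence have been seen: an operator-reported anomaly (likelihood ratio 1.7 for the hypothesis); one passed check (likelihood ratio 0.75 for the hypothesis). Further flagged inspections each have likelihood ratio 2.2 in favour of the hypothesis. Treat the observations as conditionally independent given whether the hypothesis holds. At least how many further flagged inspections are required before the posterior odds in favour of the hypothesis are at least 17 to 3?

Prior odds = 0.00125/0.99875 = 1/799.
Combined Bayes factor of the evidence already in hand = 1.7 × 0.75 = 1.275.
Odds after that evidence = (1/799) × 1.275 = 3/1880.
Target odds = 17/3.
Need 2.2ⁿ ≥ 17/3 ÷ (3/1880) = 31960/9.
2.2¹⁰ ≈2655.99 falls short of 31960/9 but 2.2¹¹ ≈5843.18 reaches it, so n = 11.

11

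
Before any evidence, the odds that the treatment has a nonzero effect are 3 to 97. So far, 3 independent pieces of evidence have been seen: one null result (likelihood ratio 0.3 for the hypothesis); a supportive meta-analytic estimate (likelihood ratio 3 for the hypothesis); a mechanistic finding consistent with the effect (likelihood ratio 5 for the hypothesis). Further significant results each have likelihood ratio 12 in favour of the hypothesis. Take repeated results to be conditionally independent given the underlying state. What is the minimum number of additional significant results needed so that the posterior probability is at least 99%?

Prior odds = 3/97.
Combined Bayes factor of the evidence already in hand = 0.3 × 3 × 5 = 4.5.
Odds after that evidence = (3/97) × 4.5 = 27/194.
Target odds = 0.99/0.01 = 99.
Need 12ⁿ ≥ 99 ÷ (27/194) = 2134/3.
12² = 144 falls short of 2134/3 but 12³ = 1728 reaches it, so n = 3.

3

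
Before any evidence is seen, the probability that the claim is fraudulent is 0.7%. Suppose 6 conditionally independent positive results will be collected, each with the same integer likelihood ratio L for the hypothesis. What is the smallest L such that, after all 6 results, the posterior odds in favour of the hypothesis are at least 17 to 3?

4

Prior odds = 0.007/0.993 = 7/993.
Target odds = 17/3.
Need L⁶ ≥ 17/3 ÷ (7/993) = 5627/7.
3⁶ = 729 < 5627/7 ≤ 4096 = 4⁶, so L = 4.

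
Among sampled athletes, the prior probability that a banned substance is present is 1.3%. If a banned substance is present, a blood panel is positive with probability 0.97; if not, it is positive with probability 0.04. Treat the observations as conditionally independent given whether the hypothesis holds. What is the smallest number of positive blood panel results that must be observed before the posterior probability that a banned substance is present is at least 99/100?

3

Prior odds: 0.013 ÷ 0.987 = 13/987.
Likelihood ratio of a positive = 0.97/0.04 = 24.25.
Target odds: 0.99 ÷ 0.01 = 99.
Require 24.25ⁿ ≥ 99 ÷ (13/987) = 97713/13.
24.25² = 588.0625 falls short of 97713/13 but 24.25³ = 912673/64 reaches it, so n = 3.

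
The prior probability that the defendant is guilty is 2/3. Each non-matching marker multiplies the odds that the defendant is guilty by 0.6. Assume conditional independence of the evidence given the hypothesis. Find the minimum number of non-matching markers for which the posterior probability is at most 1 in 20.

8

Prior odds: (2/3) ÷ (1/3) = 2.
Likelihood ratio per non-matching marker = 0.6.
Target odds: 0.05 ÷ 0.95 = 1/19.
Require 0.6ⁿ ≤ 1/19 ÷ 2 = 1/38.
0.6⁷ = 2187/78125 is still above 1/38 but 0.6⁸ = 6561/390625 is at or below it, so n = 8.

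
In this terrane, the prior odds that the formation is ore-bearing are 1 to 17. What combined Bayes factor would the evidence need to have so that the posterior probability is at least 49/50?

833

Prior odds = 1/17.
Target odds = 0.98/0.02 = 49.
Required Bayes factor = 49 ÷ (1/17) = 833.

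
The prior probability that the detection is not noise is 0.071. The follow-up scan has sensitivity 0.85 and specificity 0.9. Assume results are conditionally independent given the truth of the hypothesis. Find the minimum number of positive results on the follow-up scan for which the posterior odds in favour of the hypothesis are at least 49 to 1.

4

Prior odds: 0.071 ÷ 0.929 = 71/929.
False-positive rate = 1 − 0.9 = 0.1; likelihood ratio of a positive = 0.85/0.1 = 8.5.
Target odds = 49.
Need (71/929) × 8.5ⁿ ≥ 49, i.e. 8.5ⁿ ≥ 45521/71.
8.5³ = 614.125 falls short of 45521/71 but 8.5⁴ = 5220.0625 reaches it, so n = 4.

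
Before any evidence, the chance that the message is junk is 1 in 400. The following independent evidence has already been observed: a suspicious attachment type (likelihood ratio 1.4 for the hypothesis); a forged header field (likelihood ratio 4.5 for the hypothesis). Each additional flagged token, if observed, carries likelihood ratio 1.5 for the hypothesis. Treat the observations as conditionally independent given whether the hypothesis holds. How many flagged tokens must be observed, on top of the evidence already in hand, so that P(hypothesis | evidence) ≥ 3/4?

Prior odds = 0.0025/0.9975 = 1/399.
Combined Bayes factor of the evidence already in hand = 1.4 × 4.5 = 6.3.
Odds after that evidence = (1/399) × 6.3 = 3/190.
Target odds = 0.75/0.25 = 3.
Need 1.5ⁿ ≥ 3 ÷ (3/190) = 190.
1.5¹² = 531441/4096 falls short of 190 but 1.5¹³ = 1594323/8192 reaches it, so n = 13.

13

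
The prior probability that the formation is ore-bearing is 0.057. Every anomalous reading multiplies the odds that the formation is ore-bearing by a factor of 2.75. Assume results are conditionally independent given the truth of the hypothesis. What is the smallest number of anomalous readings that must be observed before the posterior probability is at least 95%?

Prior odds: 0.057 ÷ 0.943 = 57/943.
Likelihood ratio per anomalous reading = 2.75.
Target posterior odds = 0.95/0.05 = 19.
Need (57/943) × 2.75ⁿ ≥ 19, i.e. 2.75ⁿ ≥ 943/3.
2.75⁵ = 161051/1024 falls short of 943/3 but 2.75⁶ = 1771561/4096 reaches it, so n = 6.

6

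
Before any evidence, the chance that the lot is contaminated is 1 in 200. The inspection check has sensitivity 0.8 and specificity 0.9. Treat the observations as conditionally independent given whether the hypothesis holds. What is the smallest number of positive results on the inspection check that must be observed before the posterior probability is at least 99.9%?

Prior odds = 0.005/0.995 = 1/199.
False-positive rate = 1 − 0.9 = 0.1; likelihood ratio of a positive = 0.8/0.1 = 8.
Target posterior odds = 0.999/0.001 = 999.
Require 8ⁿ ≥ 999 ÷ (1/199) = 198801.
8⁵ = 32768 falls short of 198801 but 8⁶ = 262144 reaches it, so n = 6.

6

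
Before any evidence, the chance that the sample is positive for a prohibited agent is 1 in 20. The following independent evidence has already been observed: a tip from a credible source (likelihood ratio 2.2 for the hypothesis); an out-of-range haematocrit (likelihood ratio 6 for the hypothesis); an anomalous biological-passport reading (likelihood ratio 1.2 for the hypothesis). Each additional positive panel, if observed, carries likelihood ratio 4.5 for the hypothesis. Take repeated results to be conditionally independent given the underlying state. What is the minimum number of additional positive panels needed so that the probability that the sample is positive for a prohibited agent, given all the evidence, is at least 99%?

Prior odds = 0.05/0.95 = 1/19.
Combined Bayes factor of the evidence already in hand = 2.2 × 6 × 1.2 = 15.84.
Odds after that evidence = (1/19) × 15.84 = 396/475.
Target odds = 0.99/0.01 = 99.
Need 4.5ⁿ ≥ 99 ÷ (396/475) = 118.75.
4.5³ = 91.125 falls short of 118.75 but 4.5⁴ = 410.0625 reaches it, so n = 4.

4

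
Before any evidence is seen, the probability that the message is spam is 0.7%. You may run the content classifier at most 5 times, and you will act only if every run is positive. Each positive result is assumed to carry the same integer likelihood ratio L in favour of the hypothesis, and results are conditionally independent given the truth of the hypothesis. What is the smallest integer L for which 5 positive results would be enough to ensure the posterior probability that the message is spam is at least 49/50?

6

Prior odds = 0.007/0.993 = 7/993.
Target odds = 0.98/0.02 = 49.
Need L⁵ ≥ 49 ÷ (7/993) = 6951.
5⁵ = 3125 < 6951 ≤ 7776 = 6⁵, so L = 6.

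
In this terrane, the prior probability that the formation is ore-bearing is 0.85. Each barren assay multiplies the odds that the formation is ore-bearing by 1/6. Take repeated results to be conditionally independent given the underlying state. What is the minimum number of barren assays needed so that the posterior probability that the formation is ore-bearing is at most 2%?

4

Prior odds = 0.85/0.15 = 17/3.
Likelihood ratio per barren assay = 1/6.
Target posterior odds = 0.02/0.98 = 1/49.
Need (17/3) × (1/6)ⁿ ≤ 1/49, i.e. (1/6)ⁿ ≤ 3/833.
(1/6)³ = 1/216 is still above 3/833 but (1/6)⁴ = 1/1296 is at or below it, so n = 4.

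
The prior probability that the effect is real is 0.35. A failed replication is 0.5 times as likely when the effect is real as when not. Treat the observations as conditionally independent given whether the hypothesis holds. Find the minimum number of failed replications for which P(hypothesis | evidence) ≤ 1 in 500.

Prior odds: 0.35 ÷ 0.65 = 7/13.
Likelihood ratio per failed replication = 0.5.
Target odds: 0.002 ÷ 0.998 = 1/499.
Need (7/13) × 0.5ⁿ ≤ 1/499, i.e. 0.5ⁿ ≤ 13/3493.
0.5⁸ = 0.00390625 is still above 13/3493 but 0.5⁹ = 0.001953125 is at or below it, so n = 9.

9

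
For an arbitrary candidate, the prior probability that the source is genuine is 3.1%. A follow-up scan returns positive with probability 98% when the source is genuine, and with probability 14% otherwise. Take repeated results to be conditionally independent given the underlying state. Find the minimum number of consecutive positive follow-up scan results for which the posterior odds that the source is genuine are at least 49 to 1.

Prior odds = 0.031/0.969 = 31/969.
Likelihood ratio of a positive result = 0.98/0.14 = 7.
Target odds = 49.
Need (31/969) × 7ⁿ ≥ 49, i.e. 7ⁿ ≥ 47481/31.
7³ = 343 falls short of 47481/31 but 7⁴ = 2401 reaches it, so n = 4.

4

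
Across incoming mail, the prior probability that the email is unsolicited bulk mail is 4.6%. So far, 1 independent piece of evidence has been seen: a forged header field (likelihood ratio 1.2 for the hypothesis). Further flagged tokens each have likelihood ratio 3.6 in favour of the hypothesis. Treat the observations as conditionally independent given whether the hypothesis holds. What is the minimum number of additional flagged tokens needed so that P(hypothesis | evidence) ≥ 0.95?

Prior odds = 0.046/0.954 = 23/477.
Bayes factor of the evidence already in hand = 1.2.
Odds after that evidence = (23/477) × 1.2 = 46/795.
Target odds = 0.95/0.05 = 19.
Need 3.6ⁿ ≥ 19 ÷ (46/795) = 15105/46.
3.6⁴ = 167.9616 falls short of 15105/46 but 3.6⁵ = 604.66176 reaches it, so n = 5.

5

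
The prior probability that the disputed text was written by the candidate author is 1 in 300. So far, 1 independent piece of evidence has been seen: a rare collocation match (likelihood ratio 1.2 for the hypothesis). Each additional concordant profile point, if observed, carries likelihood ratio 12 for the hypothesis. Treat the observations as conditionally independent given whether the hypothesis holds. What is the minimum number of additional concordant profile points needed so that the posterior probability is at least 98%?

4

Prior odds = (1/300)/(299/300) = 1/299.
Bayes factor of the evidence already in hand = 1.2.
Odds after that evidence = (1/299) × 1.2 = 6/1495.
Target odds = 0.98/0.02 = 49.
Need 12ⁿ ≥ 49 ÷ (6/1495) = 73255/6.
12³ = 1728 falls short of 73255/6 but 12⁴ = 20736 reaches it, so n = 4.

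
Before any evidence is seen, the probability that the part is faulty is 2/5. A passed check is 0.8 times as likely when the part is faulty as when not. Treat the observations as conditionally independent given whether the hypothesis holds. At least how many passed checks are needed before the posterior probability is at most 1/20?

12

Prior odds = 0.4/0.6 = 2/3.
Likelihood ratio per passed check = 0.8.
Target posterior odds = 0.05/0.95 = 1/19.
Require 0.8ⁿ ≤ 1/19 ÷ (2/3) = 3/38.
0.8¹¹ = 4194304/48828125 is still above 3/38 but 0.8¹² = 16777216/244140625 is at or below it, so n = 12.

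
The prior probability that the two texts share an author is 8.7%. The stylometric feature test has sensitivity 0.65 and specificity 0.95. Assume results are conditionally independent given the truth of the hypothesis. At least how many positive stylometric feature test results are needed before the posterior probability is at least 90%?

2

Prior odds: 0.087 ÷ 0.913 = 87/913.
False-positive rate = 1 − 0.95 = 0.05; likelihood ratio of a positive = 0.65/0.05 = 13.
Target odds: 0.9 ÷ 0.1 = 9.
Require 13ⁿ ≥ 9 ÷ (87/913) = 2739/29.
13¹ = 13 falls short of 2739/29 but 13² = 169 reaches it, so n = 2.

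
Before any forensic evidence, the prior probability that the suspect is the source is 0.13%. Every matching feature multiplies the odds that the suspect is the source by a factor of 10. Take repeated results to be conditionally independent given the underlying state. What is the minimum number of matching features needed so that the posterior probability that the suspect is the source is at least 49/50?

5

Prior odds = 0.0013/0.9987 = 13/9987.
Likelihood ratio per matching feature = 10.
Target posterior odds = 0.98/0.02 = 49.
Need (13/9987) × 10ⁿ ≥ 49, i.e. 10ⁿ ≥ 489363/13.
10⁴ = 10000 falls short of 489363/13 but 10⁵ = 100000 reaches it, so n = 5.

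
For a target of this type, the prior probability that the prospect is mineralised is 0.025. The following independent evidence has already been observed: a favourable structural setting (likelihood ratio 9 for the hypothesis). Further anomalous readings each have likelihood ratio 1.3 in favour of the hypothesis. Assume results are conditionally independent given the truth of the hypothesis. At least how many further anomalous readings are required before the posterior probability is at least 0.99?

Prior odds = 0.025/0.975 = 1/39.
Bayes factor of the evidence already in hand = 9.
Odds after that evidence = (1/39) × 9 = 3/13.
Target odds = 0.99/0.01 = 99.
Need 1.3ⁿ ≥ 99 ÷ (3/13) = 429.
1.3²³ ≈417.539 falls short of 429 but 1.3²⁴ ≈542.801 reaches it, so n = 24.

24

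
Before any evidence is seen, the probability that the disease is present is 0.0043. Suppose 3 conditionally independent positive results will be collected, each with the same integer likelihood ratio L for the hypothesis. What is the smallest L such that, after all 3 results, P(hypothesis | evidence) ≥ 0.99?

29

Prior odds = 0.0043/0.9957 = 43/9957.
Target odds = 0.99/0.01 = 99.
Need L³ ≥ 99 ÷ (43/9957) = 985743/43.
28³ = 21952 < 985743/43 ≤ 24389 = 29³, so L = 29.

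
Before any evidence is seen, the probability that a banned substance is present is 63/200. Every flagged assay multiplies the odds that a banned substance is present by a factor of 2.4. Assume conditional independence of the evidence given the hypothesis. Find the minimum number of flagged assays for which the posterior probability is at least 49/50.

6

Prior odds: 0.315 ÷ 0.685 = 63/137.
Likelihood ratio per flagged assay = 2.4.
Target posterior odds = 0.98/0.02 = 49.
Need (63/137) × 2.4ⁿ ≥ 49, i.e. 2.4ⁿ ≥ 959/9.
2.4⁵ = 79.62624 falls short of 959/9 but 2.4⁶ = 2985984/15625 reaches it, so n = 6.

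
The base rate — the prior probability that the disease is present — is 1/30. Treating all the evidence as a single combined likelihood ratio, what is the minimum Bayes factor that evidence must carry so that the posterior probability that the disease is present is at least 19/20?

Prior odds = (1/30)/(29/30) = 1/29.
Target odds = 0.95/0.05 = 19.
Required Bayes factor = 19 ÷ (1/29) = 551.

551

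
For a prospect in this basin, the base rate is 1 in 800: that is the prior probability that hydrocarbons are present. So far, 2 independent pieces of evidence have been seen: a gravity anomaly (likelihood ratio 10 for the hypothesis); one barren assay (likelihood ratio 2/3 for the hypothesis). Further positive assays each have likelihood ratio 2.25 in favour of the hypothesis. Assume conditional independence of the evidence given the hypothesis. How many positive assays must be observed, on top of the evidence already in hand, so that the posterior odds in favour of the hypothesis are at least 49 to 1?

Prior odds = 0.00125/0.99875 = 1/799.
Combined Bayes factor of the evidence already in hand = 10 × (2/3) = 20/3.
Odds after that evidence = (1/799) × 20/3 = 20/2397.
Target odds = 49.
Need 2.25ⁿ ≥ 49 ÷ (20/2397) = 5872.65.
2.25¹⁰ ≈3325.26 falls short of 5872.65 but 2.25¹¹ ≈7481.83 reaches it, so n = 11.

11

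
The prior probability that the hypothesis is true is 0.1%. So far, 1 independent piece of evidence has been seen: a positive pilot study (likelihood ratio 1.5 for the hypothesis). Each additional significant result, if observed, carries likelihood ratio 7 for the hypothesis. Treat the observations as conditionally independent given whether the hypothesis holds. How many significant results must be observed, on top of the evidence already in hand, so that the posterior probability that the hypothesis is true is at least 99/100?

Prior odds = 0.001/0.999 = 1/999.
Bayes factor of the evidence already in hand = 1.5.
Odds after that evidence = (1/999) × 1.5 = 1/666.
Target odds = 0.99/0.01 = 99.
Need 7ⁿ ≥ 99 ÷ (1/666) = 65934.
7⁵ = 16807 falls short of 65934 but 7⁶ = 117649 reaches it, so n = 6.

6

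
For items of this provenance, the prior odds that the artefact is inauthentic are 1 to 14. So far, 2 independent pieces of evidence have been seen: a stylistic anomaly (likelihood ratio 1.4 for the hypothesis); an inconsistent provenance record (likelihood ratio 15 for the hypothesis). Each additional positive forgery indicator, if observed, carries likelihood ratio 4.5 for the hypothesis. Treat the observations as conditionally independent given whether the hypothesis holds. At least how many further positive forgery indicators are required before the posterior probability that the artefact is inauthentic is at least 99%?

Prior odds = 1/14.
Combined Bayes factor of the evidence already in hand = 1.4 × 15 = 21.
Odds after that evidence = (1/14) × 21 = 1.5.
Target odds = 0.99/0.01 = 99.
Need 4.5ⁿ ≥ 99 ÷ 1.5 = 66.
4.5² = 20.25 falls short of 66 but 4.5³ = 91.125 reaches it, so n = 3.

3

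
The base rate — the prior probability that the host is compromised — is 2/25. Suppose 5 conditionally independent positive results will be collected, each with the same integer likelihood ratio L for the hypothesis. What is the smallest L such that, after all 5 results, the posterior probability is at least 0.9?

3

Prior odds = 0.08/0.92 = 2/23.
Target odds = 0.9/0.1 = 9.
Need L⁵ ≥ 9 ÷ (2/23) = 103.5.
2⁵ = 32 < 103.5 ≤ 243 = 3⁵, so L = 3.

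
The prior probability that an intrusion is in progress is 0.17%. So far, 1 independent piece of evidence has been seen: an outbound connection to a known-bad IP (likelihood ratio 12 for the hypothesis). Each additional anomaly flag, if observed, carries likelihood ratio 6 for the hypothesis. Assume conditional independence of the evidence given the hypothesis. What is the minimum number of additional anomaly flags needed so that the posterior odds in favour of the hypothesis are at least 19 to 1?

4

Prior odds = 0.0017/0.9983 = 17/9983.
Bayes factor of the evidence already in hand = 12.
Odds after that evidence = (17/9983) × 12 = 204/9983.
Target odds = 19.
Need 6ⁿ ≥ 19 ÷ (204/9983) = 189677/204.
6³ = 216 falls short of 189677/204 but 6⁴ = 1296 reaches it, so n = 4.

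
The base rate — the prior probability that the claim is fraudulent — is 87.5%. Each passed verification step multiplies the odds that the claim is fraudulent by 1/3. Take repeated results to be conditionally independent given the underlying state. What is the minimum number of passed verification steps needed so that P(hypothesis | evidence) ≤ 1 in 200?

Prior odds = 0.875/0.125 = 7.
Likelihood ratio per passed verification step = 1/3.
Target odds: 0.005 ÷ 0.995 = 1/199.
Require (1/3)ⁿ ≤ 1/199 ÷ 7 = 1/1393.
(1/3)⁶ = 1/729 is still above 1/1393 but (1/3)⁷ = 1/2187 is at or below it, so n = 7.

7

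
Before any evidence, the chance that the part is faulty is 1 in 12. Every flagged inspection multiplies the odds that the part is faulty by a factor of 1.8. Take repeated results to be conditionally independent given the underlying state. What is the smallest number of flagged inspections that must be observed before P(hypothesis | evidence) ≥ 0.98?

Prior odds = (1/12)/(11/12) = 1/11.
Likelihood ratio per flagged inspection = 1.8.
Target posterior odds = 0.98/0.02 = 49.
Need (1/11) × 1.8ⁿ ≥ 49, i.e. 1.8ⁿ ≥ 539.
1.8¹⁰ ≈357.047 falls short of 539 but 1.8¹¹ ≈642.684 reaches it, so n = 11.

11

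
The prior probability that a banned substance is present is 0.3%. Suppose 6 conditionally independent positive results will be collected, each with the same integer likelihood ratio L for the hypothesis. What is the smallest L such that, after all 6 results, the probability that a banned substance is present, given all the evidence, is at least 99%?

6

Prior odds = 0.003/0.997 = 3/997.
Target odds = 0.99/0.01 = 99.
Need L⁶ ≥ 99 ÷ (3/997) = 32901.
5⁶ = 15625 < 32901 ≤ 46656 = 6⁶, so L = 6.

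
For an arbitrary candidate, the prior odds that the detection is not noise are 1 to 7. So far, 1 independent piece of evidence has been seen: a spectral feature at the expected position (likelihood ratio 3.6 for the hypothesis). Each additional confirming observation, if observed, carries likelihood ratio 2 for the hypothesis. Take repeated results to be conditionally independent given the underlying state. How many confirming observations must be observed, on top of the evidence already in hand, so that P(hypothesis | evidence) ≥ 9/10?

Prior odds = 1/7.
Bayes factor of the evidence already in hand = 3.6.
Odds after that evidence = (1/7) × 3.6 = 18/35.
Target odds = 0.9/0.1 = 9.
Need 2ⁿ ≥ 9 ÷ (18/35) = 17.5.
2⁴ = 16 falls short of 17.5 but 2⁵ = 32 reaches it, so n = 5.

5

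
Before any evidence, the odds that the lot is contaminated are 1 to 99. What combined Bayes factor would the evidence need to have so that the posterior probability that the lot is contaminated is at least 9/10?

Prior odds = 1/99.
Target odds = 0.9/0.1 = 9.
Required Bayes factor = 9 ÷ (1/99) = 891.

891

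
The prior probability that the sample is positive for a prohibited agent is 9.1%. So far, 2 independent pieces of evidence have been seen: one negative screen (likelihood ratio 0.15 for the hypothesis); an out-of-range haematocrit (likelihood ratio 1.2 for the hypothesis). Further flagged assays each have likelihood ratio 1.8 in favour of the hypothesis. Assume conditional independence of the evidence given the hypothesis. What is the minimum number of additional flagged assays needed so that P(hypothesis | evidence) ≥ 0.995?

16

Prior odds = 0.091/0.909 = 91/909.
Combined Bayes factor of the evidence already in hand = 0.15 × 1.2 = 0.18.
Odds after that evidence = (91/909) × 0.18 = 91/5050.
Target odds = 0.995/0.005 = 199.
Need 1.8ⁿ ≥ 199 ÷ (91/5050) = 1004950/91.
1.8¹⁵ ≈6746.64 falls short of 1004950/91 but 1.8¹⁶ ≈12144 reaches it, so n = 16.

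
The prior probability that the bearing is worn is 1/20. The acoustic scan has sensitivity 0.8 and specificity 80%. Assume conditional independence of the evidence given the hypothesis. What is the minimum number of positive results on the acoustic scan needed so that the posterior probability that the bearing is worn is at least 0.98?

Prior odds = 0.05/0.95 = 1/19.
False-positive rate = 1 − 0.8 = 0.2; likelihood ratio of a positive = 0.8/0.2 = 4.
Target odds: 0.98 ÷ 0.02 = 49.
Need (1/19) × 4ⁿ ≥ 49, i.e. 4ⁿ ≥ 931.
4⁴ = 256 falls short of 931 but 4⁵ = 1024 reaches it, so n = 5.

5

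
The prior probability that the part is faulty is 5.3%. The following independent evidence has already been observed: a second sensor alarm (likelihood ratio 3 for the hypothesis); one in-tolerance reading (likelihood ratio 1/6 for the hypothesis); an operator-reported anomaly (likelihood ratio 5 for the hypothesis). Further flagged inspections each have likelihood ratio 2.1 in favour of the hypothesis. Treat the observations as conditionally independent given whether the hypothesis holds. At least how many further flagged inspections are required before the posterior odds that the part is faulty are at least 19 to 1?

7

Prior odds = 0.053/0.947 = 53/947.
Combined Bayes factor of the evidence already in hand = 3 × (1/6) × 5 = 2.5.
Odds after that evidence = (53/947) × 2.5 = 265/1894.
Target odds = 19.
Need 2.1ⁿ ≥ 19 ÷ (265/1894) = 35986/265.
2.1⁶ = 85766121/1000000 falls short of 35986/265 but 2.1⁷ ≈180.109 reaches it, so n = 7.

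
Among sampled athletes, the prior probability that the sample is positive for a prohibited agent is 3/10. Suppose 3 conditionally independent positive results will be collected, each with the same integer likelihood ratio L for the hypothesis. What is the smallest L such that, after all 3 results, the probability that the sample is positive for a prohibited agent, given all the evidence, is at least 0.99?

Prior odds = 0.3/0.7 = 3/7.
Target odds = 0.99/0.01 = 99.
Need L³ ≥ 99 ÷ (3/7) = 231.
6³ = 216 < 231 ≤ 343 = 7³, so L = 7.

7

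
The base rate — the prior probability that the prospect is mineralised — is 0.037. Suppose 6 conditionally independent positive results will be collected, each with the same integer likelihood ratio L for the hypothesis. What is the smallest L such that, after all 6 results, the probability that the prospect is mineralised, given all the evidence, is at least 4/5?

3

Prior odds = 0.037/0.963 = 37/963.
Target odds = 0.8/0.2 = 4.
Need L⁶ ≥ 4 ÷ (37/963) = 3852/37.
2⁶ = 64 < 3852/37 ≤ 729 = 3⁶, so L = 3.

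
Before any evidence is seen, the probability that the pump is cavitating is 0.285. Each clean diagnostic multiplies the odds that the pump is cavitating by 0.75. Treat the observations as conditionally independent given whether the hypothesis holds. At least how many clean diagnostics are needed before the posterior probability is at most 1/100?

Prior odds: 0.285 ÷ 0.715 = 57/143.
Likelihood ratio per clean diagnostic = 0.75.
Target odds: 0.01 ÷ 0.99 = 1/99.
Need (57/143) × 0.75ⁿ ≤ 1/99, i.e. 0.75ⁿ ≤ 13/513.
0.75¹² = 531441/16777216 is still above 13/513 but 0.75¹³ = 1594323/67108864 is at or below it, so n = 13.

13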